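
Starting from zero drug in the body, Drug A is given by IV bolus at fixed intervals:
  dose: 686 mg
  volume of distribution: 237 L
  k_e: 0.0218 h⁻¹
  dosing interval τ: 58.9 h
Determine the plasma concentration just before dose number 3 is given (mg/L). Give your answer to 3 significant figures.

1.02 mg/L

C₀ per dose = Dose / Vd = 686 / 237 = 2.895 mg/L
Fraction remaining after one interval: r = e^(−kτ) = e^(−0.02180 × 58.9) = 0.2769
Before dose 3, 2 doses have been given (aged 1τ, 2τ).
C_trough = C₀ × (r + r²) = 2.895 × (0.2769 + 0.07667) = 1.024 mg/L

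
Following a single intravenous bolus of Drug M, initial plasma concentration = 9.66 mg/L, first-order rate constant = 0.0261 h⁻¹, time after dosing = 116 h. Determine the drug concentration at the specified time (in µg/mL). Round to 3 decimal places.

0.468 µg/mL

C = C₀ · e^(−k·t) = 9.660 × e^(−0.02610 × 116)
  = 9.660 × 0.04843 = 0.4678 mg/L
(0.4678 mg/L = 0.4678 µg/mL)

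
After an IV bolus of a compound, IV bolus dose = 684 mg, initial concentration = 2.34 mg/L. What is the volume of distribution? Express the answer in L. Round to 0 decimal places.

Vd = Dose / C₀ = 684.0 / 2.34 = 292.3 L

292 L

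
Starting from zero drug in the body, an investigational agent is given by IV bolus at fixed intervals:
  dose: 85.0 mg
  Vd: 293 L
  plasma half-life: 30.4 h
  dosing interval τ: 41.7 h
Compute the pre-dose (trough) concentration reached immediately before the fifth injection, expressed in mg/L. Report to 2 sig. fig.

C₀ per dose = Dose / Vd = 85.0 / 293 = 0.2901 mg/L
k = ln2 / t½ = 0.693147 / 30.4 = 0.02280 h⁻¹
Fraction remaining after one interval: r = e^(−kτ) = e^(−0.02280 × 41.7) = 0.3864
Before dose 5, 4 doses have been given (aged 1τ, 2τ, 3τ, 4τ).
C_trough = C₀ × (r + r² + … + r^4) = C₀ × r(1−r^4)/(1−r)
        = 0.2901 × 0.3864 × (1 − 0.02229) / (1 − 0.3864) = 0.1786 mg/L

0.18 mg/L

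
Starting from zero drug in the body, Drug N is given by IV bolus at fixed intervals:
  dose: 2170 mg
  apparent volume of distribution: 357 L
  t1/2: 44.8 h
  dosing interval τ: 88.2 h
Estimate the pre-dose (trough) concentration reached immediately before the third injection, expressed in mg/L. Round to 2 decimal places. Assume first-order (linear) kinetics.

1.95 mg/L

C₀ per dose = Dose / Vd = 2170 / 357 = 6.078 mg/L
k = ln2 / t½ = 0.693147 / 44.8 = 0.01547 h⁻¹
Fraction remaining after one interval: r = e^(−kτ) = e^(−0.01547 × 88.2) = 0.2555
Before dose 3, 2 doses have been given (aged 1τ, 2τ).
C_trough = C₀ × (r + r²) = 6.078 × (0.2555 + 0.06528) = 1.950 mg/L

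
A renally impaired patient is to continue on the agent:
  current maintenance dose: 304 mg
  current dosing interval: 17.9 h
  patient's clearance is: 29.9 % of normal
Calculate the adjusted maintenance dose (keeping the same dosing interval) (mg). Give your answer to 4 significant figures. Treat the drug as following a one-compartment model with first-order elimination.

90.90 mg

To keep the same average steady-state level, dosing rate must scale with clearance.
CL ratio = 29.9 / 100 = 0.2990
New dose (same interval) = 304 × 0.2990 = 90.90 mg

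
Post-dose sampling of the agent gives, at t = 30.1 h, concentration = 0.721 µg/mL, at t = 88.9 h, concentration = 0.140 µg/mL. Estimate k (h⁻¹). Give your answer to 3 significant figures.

k = ln(C₁/C₂) / (t₂ − t₁) = ln(0.721/0.140) / (88.9 − 30.1)
  = 1.639 / 58.80 = 0.02787 h⁻¹

0.0279 h⁻¹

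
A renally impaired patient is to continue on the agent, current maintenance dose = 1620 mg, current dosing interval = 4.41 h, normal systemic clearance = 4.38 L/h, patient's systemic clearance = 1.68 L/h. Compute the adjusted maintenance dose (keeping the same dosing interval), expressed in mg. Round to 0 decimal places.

621 mg

To keep the same average steady-state level, dosing rate must scale with clearance.
CL ratio = 1.68 / 4.38 = 0.3836
New dose (same interval) = 1620 × 0.3836 = 621.4 mg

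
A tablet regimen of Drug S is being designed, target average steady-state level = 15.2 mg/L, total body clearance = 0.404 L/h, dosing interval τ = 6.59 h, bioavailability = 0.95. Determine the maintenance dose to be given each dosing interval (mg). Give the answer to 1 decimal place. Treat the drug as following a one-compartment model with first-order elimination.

42.6 mg

At steady state, F × (Dose/τ) = Css × CL.
Dose = Css × CL × τ / F = 15.2 × 0.4040 × 6.59 / 0.95 = 42.60 mg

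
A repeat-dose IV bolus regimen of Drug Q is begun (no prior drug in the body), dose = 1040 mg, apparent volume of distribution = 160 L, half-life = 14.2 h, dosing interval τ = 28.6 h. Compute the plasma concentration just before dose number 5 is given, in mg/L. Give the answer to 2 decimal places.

C₀ per dose = Dose / Vd = 1040 / 160 = 6.500 mg/L
k = ln2 / t½ = 0.693147 / 14.2 = 0.04881 h⁻¹
Fraction remaining after one interval: r = e^(−kτ) = e^(−0.04881 × 28.6) = 0.2476
Before dose 5, 4 doses have been given (aged 1τ, 2τ, 3τ, 4τ).
C_trough = C₀ × (r + r² + … + r^4) = C₀ × r(1−r^4)/(1−r)
        = 6.500 × 0.2476 × (1 − 0.003758) / (1 − 0.2476) = 2.131 mg/L

2.13 mg/L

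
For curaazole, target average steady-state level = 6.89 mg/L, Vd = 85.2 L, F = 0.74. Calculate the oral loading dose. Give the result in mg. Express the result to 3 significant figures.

LD = Css × Vd / F = 6.89 × 85.2 / 0.74 = 793.3 mg

793 mg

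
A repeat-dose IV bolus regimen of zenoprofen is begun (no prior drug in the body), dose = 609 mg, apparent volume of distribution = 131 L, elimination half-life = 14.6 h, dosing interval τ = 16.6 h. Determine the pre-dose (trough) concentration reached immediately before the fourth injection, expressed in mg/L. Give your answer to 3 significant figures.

3.51 mg/L

C₀ per dose = Dose / Vd = 609 / 131 = 4.649 mg/L
k = ln2 / t½ = 0.693147 / 14.6 = 0.04748 h⁻¹
Fraction remaining after one interval: r = e^(−kτ) = e^(−0.04748 × 16.6) = 0.4547
Before dose 4, 3 doses have been given (aged 1τ, 2τ, 3τ).
C_trough = C₀ × (r + r² + … + r^3) = C₀ × r(1−r^3)/(1−r)
        = 4.649 × 0.4547 × (1 − 0.09401) / (1 − 0.4547) = 3.512 mg/L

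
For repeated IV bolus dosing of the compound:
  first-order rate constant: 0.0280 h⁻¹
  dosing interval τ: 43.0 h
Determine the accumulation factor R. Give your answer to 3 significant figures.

e^(−kτ) = e^(−0.02800 × 43.0) = 0.3000
Accumulation ratio R = 1 / (1 − e^(−kτ)) = 1 / (1 − 0.3000) = 1.429

1.43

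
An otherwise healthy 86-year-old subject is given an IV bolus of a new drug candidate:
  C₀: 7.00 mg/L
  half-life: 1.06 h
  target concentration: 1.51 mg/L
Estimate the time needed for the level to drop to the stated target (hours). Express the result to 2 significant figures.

2.3 h

k = ln2 / t½ = 0.693147 / 1.06 = 0.6539 h⁻¹
t = ln(C₀ / C) / k = ln(7.000 / 1.51) / 0.6539
  = ln(4.636) / 0.6539 = 1.534 / 0.6539 = 2.346 h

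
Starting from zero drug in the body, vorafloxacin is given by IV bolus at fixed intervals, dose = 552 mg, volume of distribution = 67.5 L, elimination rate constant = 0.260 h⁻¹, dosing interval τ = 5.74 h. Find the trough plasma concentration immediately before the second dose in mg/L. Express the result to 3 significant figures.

C₀ per dose = Dose / Vd = 552 / 67.5 = 8.178 mg/L
Fraction remaining after one interval: r = e^(−kτ) = e^(−0.2600 × 5.74) = 0.2248
Before dose 2, 1 dose has been given (aged 1τ).
C_trough = C₀ × r = 8.178 × 0.2248 = 1.838 mg/L

1.84 mg/L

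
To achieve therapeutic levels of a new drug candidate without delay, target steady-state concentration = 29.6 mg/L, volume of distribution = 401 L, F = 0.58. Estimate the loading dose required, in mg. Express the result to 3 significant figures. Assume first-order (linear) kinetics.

20500 mg

LD = Css × Vd / F = 29.6 × 401 / 0.58 = 20460 mg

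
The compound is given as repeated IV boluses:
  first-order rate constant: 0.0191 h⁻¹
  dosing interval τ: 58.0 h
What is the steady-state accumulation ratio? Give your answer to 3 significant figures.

1.49

e^(−kτ) = e^(−0.01910 × 58.0) = 0.3303
Accumulation ratio R = 1 / (1 − e^(−kτ)) = 1 / (1 − 0.3303) = 1.493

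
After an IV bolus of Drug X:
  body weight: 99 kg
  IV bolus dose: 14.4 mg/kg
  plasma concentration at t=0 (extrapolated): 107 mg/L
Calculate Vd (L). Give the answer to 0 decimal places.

13 L

Dose = 14.4 × 99 = 1426 mg
Vd = Dose / C₀ = 1426 / 107 = 13.33 L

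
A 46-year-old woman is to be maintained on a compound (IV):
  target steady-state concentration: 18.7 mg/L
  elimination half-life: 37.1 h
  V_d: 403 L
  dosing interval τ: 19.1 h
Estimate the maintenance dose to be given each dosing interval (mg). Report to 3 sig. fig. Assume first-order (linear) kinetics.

k = ln2 / t½ = 0.693147 / 37.1 = 0.01868 h⁻¹
CL = k × Vd = 0.01868 × 403 = 7.528 L/h
At steady state, Dose/τ = Css × CL.
Dose = Css × CL × τ = 18.7 × 7.528 × 19.1 = 2689 mg

2690 mg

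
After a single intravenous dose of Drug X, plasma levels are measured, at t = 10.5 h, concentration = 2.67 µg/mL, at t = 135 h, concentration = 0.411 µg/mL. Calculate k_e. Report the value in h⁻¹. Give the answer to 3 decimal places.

k = ln(C₁/C₂) / (t₂ − t₁) = ln(2.67/0.411) / (135 − 10.5)
  = 1.871 / 124.5 = 0.01503 h⁻¹

0.015 h⁻¹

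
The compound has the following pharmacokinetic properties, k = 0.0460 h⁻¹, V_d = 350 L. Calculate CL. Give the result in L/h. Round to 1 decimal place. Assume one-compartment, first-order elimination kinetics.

16.1 L/h

CL = k × Vd = 0.0460 × 350 = 16.10 L/h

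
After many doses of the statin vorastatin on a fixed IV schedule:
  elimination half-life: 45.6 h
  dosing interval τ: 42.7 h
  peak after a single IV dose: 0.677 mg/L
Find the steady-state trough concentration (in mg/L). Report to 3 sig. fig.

k = ln2 / t½ = 0.693147 / 45.6 = 0.01520 h⁻¹
e^(−kτ) = e^(−0.01520 × 42.7) = 0.5225
Accumulation ratio R = 1 / (1 − e^(−kτ)) = 1 / (1 − 0.5225) = 2.094
Steady-state trough = C₀ × R × e^(−kτ) = 0.677 × 2.094 × 0.5225 = 0.7407 mg/L

0.741 mg/L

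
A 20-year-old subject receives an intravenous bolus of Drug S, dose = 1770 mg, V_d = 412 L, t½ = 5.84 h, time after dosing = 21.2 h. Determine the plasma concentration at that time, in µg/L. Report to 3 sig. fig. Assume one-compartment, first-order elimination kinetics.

347 µg/L

C₀ = Dose / Vd = 1770 / 412 = 4.296 mg/L
k = ln2 / t½ = 0.693147 / 5.84 = 0.1187 h⁻¹
C = C₀ · e^(−k·t) = 4.296 × e^(−0.1187 × 21.2)
  = 4.296 × 0.08075 = 0.3469 mg/L
Convert: 0.3469 mg/L × 1000 = 346.9 µg/L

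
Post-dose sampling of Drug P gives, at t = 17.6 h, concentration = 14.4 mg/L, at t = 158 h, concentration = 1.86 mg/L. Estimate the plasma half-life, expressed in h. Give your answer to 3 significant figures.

47.5 h

k = ln(C₁/C₂) / (t₂ − t₁) = ln(14.4/1.86) / (158 − 17.6)
  = 2.047 / 140.4 = 0.01458 h⁻¹
t½ = ln2 / k = 0.693147 / 0.01458 = 47.54 h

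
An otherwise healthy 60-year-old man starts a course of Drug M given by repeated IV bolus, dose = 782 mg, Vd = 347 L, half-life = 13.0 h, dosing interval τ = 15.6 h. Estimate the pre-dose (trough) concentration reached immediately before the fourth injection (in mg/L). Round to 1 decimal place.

C₀ per dose = Dose / Vd = 782 / 347 = 2.254 mg/L
k = ln2 / t½ = 0.693147 / 13.0 = 0.05332 h⁻¹
Fraction remaining after one interval: r = e^(−kτ) = e^(−0.05332 × 15.6) = 0.4353
Before dose 4, 3 doses have been given (aged 1τ, 2τ, 3τ).
C_trough = C₀ × (r + r² + … + r^3) = C₀ × r(1−r^3)/(1−r)
        = 2.254 × 0.4353 × (1 − 0.08248) / (1 − 0.4353) = 1.594 mg/L

1.6 mg/L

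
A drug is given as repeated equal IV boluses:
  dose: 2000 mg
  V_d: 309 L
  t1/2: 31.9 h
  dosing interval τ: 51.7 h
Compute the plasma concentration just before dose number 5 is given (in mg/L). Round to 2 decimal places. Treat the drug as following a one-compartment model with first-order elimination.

3.08 mg/L

C₀ per dose = Dose / Vd = 2000 / 309 = 6.472 mg/L
k = ln2 / t½ = 0.693147 / 31.9 = 0.02173 h⁻¹
Fraction remaining after one interval: r = e^(−kτ) = e^(−0.02173 × 51.7) = 0.3252
Before dose 5, 4 doses have been given (aged 1τ, 2τ, 3τ, 4τ).
C_trough = C₀ × (r + r² + … + r^4) = C₀ × r(1−r^4)/(1−r)
        = 6.472 × 0.3252 × (1 − 0.01118) / (1 − 0.3252) = 3.084 mg/L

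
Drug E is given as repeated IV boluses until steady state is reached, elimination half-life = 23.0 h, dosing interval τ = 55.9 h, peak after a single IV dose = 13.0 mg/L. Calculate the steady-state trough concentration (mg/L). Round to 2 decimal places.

2.96 mg/L

k = ln2 / t½ = 0.693147 / 23.0 = 0.03014 h⁻¹
e^(−kτ) = e^(−0.03014 × 55.9) = 0.1855
Accumulation ratio R = 1 / (1 − e^(−kτ)) = 1 / (1 − 0.1855) = 1.228
Steady-state trough = C₀ × R × e^(−kτ) = 13.0 × 1.228 × 0.1855 = 2.961 mg/L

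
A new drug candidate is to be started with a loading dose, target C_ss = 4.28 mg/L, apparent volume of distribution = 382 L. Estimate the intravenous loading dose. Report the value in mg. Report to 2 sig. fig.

1600 mg

LD = Css × Vd = 4.28 × 382 = 1635 mg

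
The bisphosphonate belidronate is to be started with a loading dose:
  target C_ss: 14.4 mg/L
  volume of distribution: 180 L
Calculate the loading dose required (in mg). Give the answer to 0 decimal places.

LD = Css × Vd = 14.4 × 180 = 2592 mg

2592 mg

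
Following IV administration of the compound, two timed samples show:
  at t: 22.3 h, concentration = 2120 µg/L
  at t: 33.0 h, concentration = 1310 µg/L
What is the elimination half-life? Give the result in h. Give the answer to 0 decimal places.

15 h

k = ln(C₁/C₂) / (t₂ − t₁) = ln(2120/1310) / (33.0 − 22.3)
  = 0.4814 / 10.70 = 0.04499 h⁻¹
t½ = ln2 / k = 0.693147 / 0.04499 = 15.41 h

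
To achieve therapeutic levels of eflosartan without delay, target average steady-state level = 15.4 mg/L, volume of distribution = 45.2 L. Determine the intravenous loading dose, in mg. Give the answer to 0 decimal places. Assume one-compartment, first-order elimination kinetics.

696 mg

LD = Css × Vd = 15.4 × 45.2 = 696.1 mg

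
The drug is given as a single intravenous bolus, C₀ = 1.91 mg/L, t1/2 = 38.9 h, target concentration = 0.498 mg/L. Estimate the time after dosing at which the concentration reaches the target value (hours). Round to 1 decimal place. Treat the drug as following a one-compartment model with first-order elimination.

75.4 h

k = ln2 / t½ = 0.693147 / 38.9 = 0.01782 h⁻¹
t = ln(C₀ / C) / k = ln(1.910 / 0.498) / 0.01782
  = ln(3.835) / 0.01782 = 1.344 / 0.01782 = 75.42 h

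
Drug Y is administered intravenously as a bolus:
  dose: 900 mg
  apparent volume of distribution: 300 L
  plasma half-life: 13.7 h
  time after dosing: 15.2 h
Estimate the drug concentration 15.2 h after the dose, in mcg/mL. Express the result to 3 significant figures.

C₀ = Dose / Vd = 900.0 / 300 = 3.000 mg/L
k = ln2 / t½ = 0.693147 / 13.7 = 0.05059 h⁻¹
C = C₀ · e^(−k·t) = 3.000 × e^(−0.05059 × 15.2)
  = 3.000 × 0.4635 = 1.391 mg/L
(1.391 mg/L = 1.391 mcg/mL)

1.39 mcg/mL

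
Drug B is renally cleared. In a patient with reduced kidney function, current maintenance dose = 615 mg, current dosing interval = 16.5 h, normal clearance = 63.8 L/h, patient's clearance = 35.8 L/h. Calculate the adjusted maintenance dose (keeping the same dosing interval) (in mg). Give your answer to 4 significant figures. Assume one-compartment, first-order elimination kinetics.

To keep the same average steady-state level, dosing rate must scale with clearance.
CL ratio = 35.8 / 63.8 = 0.5611
New dose (same interval) = 615 × 0.5611 = 345.1 mg

345.1 mg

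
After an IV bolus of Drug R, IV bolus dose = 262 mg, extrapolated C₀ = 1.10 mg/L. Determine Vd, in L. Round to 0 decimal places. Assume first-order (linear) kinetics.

238 L

Vd = Dose / C₀ = 262.0 / 1.10 = 238.2 L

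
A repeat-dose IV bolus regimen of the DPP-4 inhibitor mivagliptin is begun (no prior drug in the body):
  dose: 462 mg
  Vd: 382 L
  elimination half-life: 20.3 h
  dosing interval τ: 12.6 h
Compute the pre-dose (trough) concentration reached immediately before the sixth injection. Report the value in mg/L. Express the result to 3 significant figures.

C₀ per dose = Dose / Vd = 462 / 382 = 1.209 mg/L
k = ln2 / t½ = 0.693147 / 20.3 = 0.03415 h⁻¹
Fraction remaining after one interval: r = e^(−kτ) = e^(−0.03415 × 12.6) = 0.6503
Before dose 6, 5 doses have been given (aged 1τ, 2τ, 3τ, 4τ, 5τ).
C_trough = C₀ × (r + r² + … + r^5) = C₀ × r(1−r^5)/(1−r)
        = 1.209 × 0.6503 × (1 − 0.1163) / (1 − 0.6503) = 1.987 mg/L

1.99 mg/L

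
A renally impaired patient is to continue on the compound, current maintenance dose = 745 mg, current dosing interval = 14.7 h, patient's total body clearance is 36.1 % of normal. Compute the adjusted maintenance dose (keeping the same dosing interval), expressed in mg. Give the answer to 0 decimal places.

To keep the same average steady-state level, dosing rate must scale with clearance.
CL ratio = 36.1 / 100 = 0.3610
New dose (same interval) = 745 × 0.3610 = 268.9 mg

269 mg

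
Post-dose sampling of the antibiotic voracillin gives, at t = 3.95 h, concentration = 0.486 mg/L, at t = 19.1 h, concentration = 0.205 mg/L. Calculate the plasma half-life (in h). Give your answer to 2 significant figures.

12 h

k = ln(C₁/C₂) / (t₂ − t₁) = ln(0.486/0.205) / (19.1 − 3.95)
  = 0.8632 / 15.15 = 0.05698 h⁻¹
t½ = ln2 / k = 0.693147 / 0.05698 = 12.16 h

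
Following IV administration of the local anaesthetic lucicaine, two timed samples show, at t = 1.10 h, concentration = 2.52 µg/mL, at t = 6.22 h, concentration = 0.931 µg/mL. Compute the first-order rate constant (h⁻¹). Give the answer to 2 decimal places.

k = ln(C₁/C₂) / (t₂ − t₁) = ln(2.52/0.931) / (6.22 − 1.10)
  = 0.9958 / 5.120 = 0.1945 h⁻¹

0.19 h⁻¹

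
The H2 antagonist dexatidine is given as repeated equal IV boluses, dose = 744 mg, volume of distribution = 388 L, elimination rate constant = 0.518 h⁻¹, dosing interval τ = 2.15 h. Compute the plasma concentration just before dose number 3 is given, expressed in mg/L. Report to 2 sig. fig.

0.84 mg/L

C₀ per dose = Dose / Vd = 744 / 388 = 1.918 mg/L
Fraction remaining after one interval: r = e^(−kτ) = e^(−0.5180 × 2.15) = 0.3283
Before dose 3, 2 doses have been given (aged 1τ, 2τ).
C_trough = C₀ × (r + r²) = 1.918 × (0.3283 + 0.1078) = 0.8364 mg/L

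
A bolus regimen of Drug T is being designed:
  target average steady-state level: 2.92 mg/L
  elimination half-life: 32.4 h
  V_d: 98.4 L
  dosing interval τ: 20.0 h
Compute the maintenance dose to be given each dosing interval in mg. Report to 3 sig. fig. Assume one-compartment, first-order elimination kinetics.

k = ln2 / t½ = 0.693147 / 32.4 = 0.02139 h⁻¹
CL = k × Vd = 0.02139 × 98.4 = 2.105 L/h
At steady state, Dose/τ = Css × CL.
Dose = Css × CL × τ = 2.92 × 2.105 × 20.0 = 122.9 mg

123 mg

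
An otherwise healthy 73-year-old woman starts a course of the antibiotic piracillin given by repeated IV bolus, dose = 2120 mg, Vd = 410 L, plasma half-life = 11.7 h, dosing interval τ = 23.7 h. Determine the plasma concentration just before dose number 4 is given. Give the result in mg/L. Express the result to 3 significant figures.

1.66 mg/L

C₀ per dose = Dose / Vd = 2120 / 410 = 5.171 mg/L
k = ln2 / t½ = 0.693147 / 11.7 = 0.05924 h⁻¹
Fraction remaining after one interval: r = e^(−kτ) = e^(−0.05924 × 23.7) = 0.2456
Before dose 4, 3 doses have been given (aged 1τ, 2τ, 3τ).
C_trough = C₀ × (r + r² + … + r^3) = C₀ × r(1−r^3)/(1−r)
        = 5.171 × 0.2456 × (1 − 0.01481) / (1 − 0.2456) = 1.659 mg/L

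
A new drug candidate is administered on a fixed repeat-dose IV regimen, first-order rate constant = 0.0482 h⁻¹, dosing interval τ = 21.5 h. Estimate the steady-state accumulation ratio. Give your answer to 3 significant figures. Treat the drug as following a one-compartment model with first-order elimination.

e^(−kτ) = e^(−0.04820 × 21.5) = 0.3548
Accumulation ratio R = 1 / (1 − e^(−kτ)) = 1 / (1 − 0.3548) = 1.550

1.55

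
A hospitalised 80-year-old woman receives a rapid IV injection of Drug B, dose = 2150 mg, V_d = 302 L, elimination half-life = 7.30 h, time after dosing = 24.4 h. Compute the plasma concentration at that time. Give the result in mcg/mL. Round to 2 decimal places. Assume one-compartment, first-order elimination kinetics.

0.70 mcg/mL

C₀ = Dose / Vd = 2150 / 302 = 7.119 mg/L
k = ln2 / t½ = 0.693147 / 7.30 = 0.09495 h⁻¹
C = C₀ · e^(−k·t) = 7.119 × e^(−0.09495 × 24.4)
  = 7.119 × 0.09859 = 0.7019 mg/L
(0.7019 mg/L = 0.7019 mcg/mL)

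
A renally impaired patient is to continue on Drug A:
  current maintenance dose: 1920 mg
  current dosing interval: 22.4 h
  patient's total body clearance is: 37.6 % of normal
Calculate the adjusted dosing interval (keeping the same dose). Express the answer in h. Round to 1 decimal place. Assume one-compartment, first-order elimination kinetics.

To keep the same average steady-state level, dosing rate must scale with clearance.
CL ratio = 37.6 / 100 = 0.3760
New interval (same dose) = 22.4 / 0.3760 = 59.57 h

59.6 h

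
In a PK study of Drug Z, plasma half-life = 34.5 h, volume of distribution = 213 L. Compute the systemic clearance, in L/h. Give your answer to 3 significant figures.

k = ln2 / t½ = 0.693147 / 34.5 = 0.02009 h⁻¹
CL = k × Vd = 0.02009 × 213 = 4.279 L/h

4.28 L/h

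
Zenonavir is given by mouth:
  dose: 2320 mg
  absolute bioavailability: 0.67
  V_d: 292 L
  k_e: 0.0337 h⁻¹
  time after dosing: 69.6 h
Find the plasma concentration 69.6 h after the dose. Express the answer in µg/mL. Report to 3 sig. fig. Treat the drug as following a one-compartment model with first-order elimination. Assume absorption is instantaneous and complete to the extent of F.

Amount reaching circulation = F × Dose = 0.67 × 2320 = 1554 mg
C₀ = F·Dose / Vd = 1554 / 292 = 5.322 mg/L
C = C₀ · e^(−k·t) = 5.322 × e^(−0.03370 × 69.6)
  = 5.322 × 0.09580 = 0.5098 mg/L
(0.5098 mg/L = 0.5098 µg/mL)

0.510 µg/mL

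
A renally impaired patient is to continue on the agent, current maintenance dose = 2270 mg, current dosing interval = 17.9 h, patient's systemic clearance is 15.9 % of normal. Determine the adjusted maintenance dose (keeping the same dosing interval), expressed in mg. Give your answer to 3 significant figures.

361 mg

To keep the same average steady-state level, dosing rate must scale with clearance.
CL ratio = 15.9 / 100 = 0.1590
New dose (same interval) = 2270 × 0.1590 = 360.9 mg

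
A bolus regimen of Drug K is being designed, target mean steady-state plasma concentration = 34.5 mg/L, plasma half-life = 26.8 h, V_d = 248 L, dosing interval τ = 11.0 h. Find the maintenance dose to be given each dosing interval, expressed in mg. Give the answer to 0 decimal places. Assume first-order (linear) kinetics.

2434 mg

k = ln2 / t½ = 0.693147 / 26.8 = 0.02586 h⁻¹
CL = k × Vd = 0.02586 × 248 = 6.413 L/h
At steady state, Dose/τ = Css × CL.
Dose = Css × CL × τ = 34.5 × 6.413 × 11.0 = 2434 mg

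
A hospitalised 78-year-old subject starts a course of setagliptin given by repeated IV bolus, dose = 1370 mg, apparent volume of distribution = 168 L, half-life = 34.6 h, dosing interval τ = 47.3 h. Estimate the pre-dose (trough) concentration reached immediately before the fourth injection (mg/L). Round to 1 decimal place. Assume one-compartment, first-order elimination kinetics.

4.9 mg/L

C₀ per dose = Dose / Vd = 1370 / 168 = 8.155 mg/L
k = ln2 / t½ = 0.693147 / 34.6 = 0.02003 h⁻¹
Fraction remaining after one interval: r = e^(−kτ) = e^(−0.02003 × 47.3) = 0.3877
Before dose 4, 3 doses have been given (aged 1τ, 2τ, 3τ).
C_trough = C₀ × (r + r² + … + r^3) = C₀ × r(1−r^3)/(1−r)
        = 8.155 × 0.3877 × (1 − 0.05828) / (1 − 0.3877) = 4.863 mg/L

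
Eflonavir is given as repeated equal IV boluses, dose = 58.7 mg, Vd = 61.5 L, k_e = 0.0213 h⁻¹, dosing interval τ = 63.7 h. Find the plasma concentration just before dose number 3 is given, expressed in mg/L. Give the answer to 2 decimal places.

C₀ per dose = Dose / Vd = 58.7 / 61.5 = 0.9545 mg/L
Fraction remaining after one interval: r = e^(−kτ) = e^(−0.02130 × 63.7) = 0.2575
Before dose 3, 2 doses have been given (aged 1τ, 2τ).
C_trough = C₀ × (r + r²) = 0.9545 × (0.2575 + 0.06631) = 0.3091 mg/L

0.31 mg/L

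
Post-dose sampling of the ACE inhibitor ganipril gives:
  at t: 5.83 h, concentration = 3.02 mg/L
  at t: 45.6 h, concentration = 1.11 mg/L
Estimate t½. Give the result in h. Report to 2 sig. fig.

28 h

k = ln(C₁/C₂) / (t₂ − t₁) = ln(3.02/1.11) / (45.6 − 5.83)
  = 1.001 / 39.77 = 0.02517 h⁻¹
t½ = ln2 / k = 0.693147 / 0.02517 = 27.54 h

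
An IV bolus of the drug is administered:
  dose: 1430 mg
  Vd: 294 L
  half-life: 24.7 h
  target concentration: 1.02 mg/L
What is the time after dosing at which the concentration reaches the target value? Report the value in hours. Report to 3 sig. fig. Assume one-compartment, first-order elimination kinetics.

C₀ = Dose / Vd = 1430 / 294 = 4.864 mg/L
k = ln2 / t½ = 0.693147 / 24.7 = 0.02806 h⁻¹
t = ln(C₀ / C) / k = ln(4.864 / 1.02) / 0.02806
  = ln(4.769) / 0.02806 = 1.562 / 0.02806 = 55.67 h

55.7 h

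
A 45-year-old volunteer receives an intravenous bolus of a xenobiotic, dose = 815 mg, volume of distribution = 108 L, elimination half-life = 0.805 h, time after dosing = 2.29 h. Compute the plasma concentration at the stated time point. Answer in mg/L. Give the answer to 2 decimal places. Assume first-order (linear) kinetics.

C₀ = Dose / Vd = 815.0 / 108 = 7.546 mg/L
k = ln2 / t½ = 0.693147 / 0.805 = 0.8611 h⁻¹
C = C₀ · e^(−k·t) = 7.546 × e^(−0.8611 × 2.29)
  = 7.546 × 0.1392 = 1.050 mg/L

1.05 mg/L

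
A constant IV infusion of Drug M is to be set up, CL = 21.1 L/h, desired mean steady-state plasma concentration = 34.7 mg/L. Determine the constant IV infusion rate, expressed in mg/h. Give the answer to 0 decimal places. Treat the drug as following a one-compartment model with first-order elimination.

732 mg/h

At steady state, infusion rate R₀ = Css × CL = 34.7 × 21.10 = 732.2 mg/h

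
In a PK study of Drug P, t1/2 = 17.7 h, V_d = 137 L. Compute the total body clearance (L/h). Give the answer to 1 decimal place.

5.4 L/h

k = ln2 / t½ = 0.693147 / 17.7 = 0.03916 h⁻¹
CL = k × Vd = 0.03916 × 137 = 5.365 L/h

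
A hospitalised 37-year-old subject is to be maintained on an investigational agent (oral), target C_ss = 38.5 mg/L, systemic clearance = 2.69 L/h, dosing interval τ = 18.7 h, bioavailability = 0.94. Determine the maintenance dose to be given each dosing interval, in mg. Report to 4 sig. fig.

At steady state, F × (Dose/τ) = Css × CL.
Dose = Css × CL × τ / F = 38.5 × 2.690 × 18.7 / 0.94 = 2060 mg

2060 mg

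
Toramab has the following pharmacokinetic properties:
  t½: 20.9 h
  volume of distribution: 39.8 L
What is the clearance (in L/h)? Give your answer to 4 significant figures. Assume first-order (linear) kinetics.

k = ln2 / t½ = 0.693147 / 20.9 = 0.03316 h⁻¹
CL = k × Vd = 0.03316 × 39.8 = 1.320 L/h

1.320 L/h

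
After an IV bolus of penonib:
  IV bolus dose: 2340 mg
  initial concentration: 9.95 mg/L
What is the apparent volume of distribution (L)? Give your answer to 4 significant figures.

Vd = Dose / C₀ = 2340 / 9.95 = 235.2 L

235.2 L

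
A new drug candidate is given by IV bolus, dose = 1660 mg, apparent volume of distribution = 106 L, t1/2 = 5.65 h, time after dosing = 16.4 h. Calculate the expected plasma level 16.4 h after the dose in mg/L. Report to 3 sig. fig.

C₀ = Dose / Vd = 1660 / 106 = 15.66 mg/L
k = ln2 / t½ = 0.693147 / 5.65 = 0.1227 h⁻¹
C = C₀ · e^(−k·t) = 15.66 × e^(−0.1227 × 16.4)
  = 15.66 × 0.1337 = 2.094 mg/L

2.09 mg/L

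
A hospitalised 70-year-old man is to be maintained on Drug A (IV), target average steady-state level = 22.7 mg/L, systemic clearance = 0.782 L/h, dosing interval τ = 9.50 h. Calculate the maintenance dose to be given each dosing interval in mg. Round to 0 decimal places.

169 mg

At steady state, Dose/τ = Css × CL.
Dose = Css × CL × τ = 22.7 × 0.7820 × 9.50 = 168.6 mg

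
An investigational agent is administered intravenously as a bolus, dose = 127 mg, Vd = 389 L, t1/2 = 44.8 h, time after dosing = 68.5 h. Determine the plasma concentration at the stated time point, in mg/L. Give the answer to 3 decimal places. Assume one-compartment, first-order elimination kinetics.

0.113 mg/L

C₀ = Dose / Vd = 127.0 / 389 = 0.3265 mg/L
k = ln2 / t½ = 0.693147 / 44.8 = 0.01547 h⁻¹
C = C₀ · e^(−k·t) = 0.3265 × e^(−0.01547 × 68.5)
  = 0.3265 × 0.3466 = 0.1132 mg/L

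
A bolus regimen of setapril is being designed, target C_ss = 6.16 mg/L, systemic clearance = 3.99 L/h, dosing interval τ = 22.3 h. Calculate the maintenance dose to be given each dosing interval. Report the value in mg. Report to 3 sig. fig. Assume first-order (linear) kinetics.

548 mg

At steady state, Dose/τ = Css × CL.
Dose = Css × CL × τ = 6.16 × 3.990 × 22.3 = 548.1 mg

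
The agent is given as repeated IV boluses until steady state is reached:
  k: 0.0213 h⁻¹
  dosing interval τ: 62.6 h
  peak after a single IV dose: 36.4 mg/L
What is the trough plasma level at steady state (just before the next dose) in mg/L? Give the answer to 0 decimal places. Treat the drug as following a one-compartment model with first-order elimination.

13 mg/L

e^(−kτ) = e^(−0.02130 × 62.6) = 0.2636
Accumulation ratio R = 1 / (1 − e^(−kτ)) = 1 / (1 − 0.2636) = 1.358
Steady-state trough = C₀ × R × e^(−kτ) = 36.4 × 1.358 × 0.2636 = 13.03 mg/L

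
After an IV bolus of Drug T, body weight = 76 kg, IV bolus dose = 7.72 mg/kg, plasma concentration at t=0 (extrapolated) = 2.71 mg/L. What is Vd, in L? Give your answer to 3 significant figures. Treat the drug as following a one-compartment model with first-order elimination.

217 L

Dose = 7.72 × 76 = 586.7 mg
Vd = Dose / C₀ = 586.7 / 2.71 = 216.5 L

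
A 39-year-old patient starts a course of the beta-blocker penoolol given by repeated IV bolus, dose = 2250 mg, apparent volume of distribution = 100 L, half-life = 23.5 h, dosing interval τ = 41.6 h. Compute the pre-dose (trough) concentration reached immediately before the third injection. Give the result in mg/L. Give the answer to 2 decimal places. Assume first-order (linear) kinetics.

8.53 mg/L

C₀ per dose = Dose / Vd = 2250 / 100 = 22.50 mg/L
k = ln2 / t½ = 0.693147 / 23.5 = 0.02950 h⁻¹
Fraction remaining after one interval: r = e^(−kτ) = e^(−0.02950 × 41.6) = 0.2931
Before dose 3, 2 doses have been given (aged 1τ, 2τ).
C_trough = C₀ × (r + r²) = 22.50 × (0.2931 + 0.08591) = 8.528 mg/L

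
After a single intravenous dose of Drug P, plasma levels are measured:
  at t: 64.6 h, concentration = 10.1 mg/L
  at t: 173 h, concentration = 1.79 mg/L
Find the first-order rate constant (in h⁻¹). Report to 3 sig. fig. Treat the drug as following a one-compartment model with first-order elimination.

0.0160 h⁻¹

k = ln(C₁/C₂) / (t₂ − t₁) = ln(10.1/1.79) / (173 − 64.6)
  = 1.730 / 108.4 = 0.01596 h⁻¹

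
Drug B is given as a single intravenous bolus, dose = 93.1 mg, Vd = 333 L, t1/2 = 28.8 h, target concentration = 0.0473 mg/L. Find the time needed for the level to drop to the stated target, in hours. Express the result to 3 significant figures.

73.8 h

C₀ = Dose / Vd = 93.10 / 333 = 0.2796 mg/L
k = ln2 / t½ = 0.693147 / 28.8 = 0.02407 h⁻¹
t = ln(C₀ / C) / k = ln(0.2796 / 0.0473) / 0.02407
  = ln(5.911) / 0.02407 = 1.777 / 0.02407 = 73.83 h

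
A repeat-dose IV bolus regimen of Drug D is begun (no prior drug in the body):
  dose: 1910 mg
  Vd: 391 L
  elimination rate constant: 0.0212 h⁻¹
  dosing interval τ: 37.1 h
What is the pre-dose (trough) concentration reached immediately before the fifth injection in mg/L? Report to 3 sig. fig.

3.91 mg/L

C₀ per dose = Dose / Vd = 1910 / 391 = 4.885 mg/L
Fraction remaining after one interval: r = e^(−kτ) = e^(−0.02120 × 37.1) = 0.4554
Before dose 5, 4 doses have been given (aged 1τ, 2τ, 3τ, 4τ).
C_trough = C₀ × (r + r² + … + r^4) = C₀ × r(1−r^4)/(1−r)
        = 4.885 × 0.4554 × (1 − 0.04301) / (1 − 0.4554) = 3.909 mg/L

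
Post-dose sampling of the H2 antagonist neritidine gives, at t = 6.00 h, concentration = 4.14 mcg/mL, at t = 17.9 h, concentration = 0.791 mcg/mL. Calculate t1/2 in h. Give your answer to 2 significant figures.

5.0 h

k = ln(C₁/C₂) / (t₂ − t₁) = ln(4.14/0.791) / (17.9 − 6.00)
  = 1.655 / 11.90 = 0.1391 h⁻¹
t½ = ln2 / k = 0.693147 / 0.1391 = 4.983 h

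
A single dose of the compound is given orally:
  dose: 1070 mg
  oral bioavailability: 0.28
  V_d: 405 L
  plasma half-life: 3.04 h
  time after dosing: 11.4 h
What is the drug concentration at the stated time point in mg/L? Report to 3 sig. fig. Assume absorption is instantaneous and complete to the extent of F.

0.0550 mg/L

Amount reaching circulation = F × Dose = 0.28 × 1070 = 299.6 mg
C₀ = F·Dose / Vd = 299.6 / 405 = 0.7398 mg/L
k = ln2 / t½ = 0.693147 / 3.04 = 0.2280 h⁻¹
C = C₀ · e^(−k·t) = 0.7398 × e^(−0.2280 × 11.4)
  = 0.7398 × 0.07433 = 0.05499 mg/L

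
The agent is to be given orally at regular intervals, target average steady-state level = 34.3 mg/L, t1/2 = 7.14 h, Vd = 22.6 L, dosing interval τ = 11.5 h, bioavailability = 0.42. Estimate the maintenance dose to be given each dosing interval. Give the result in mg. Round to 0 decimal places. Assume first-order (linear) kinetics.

2061 mg

k = ln2 / t½ = 0.693147 / 7.14 = 0.09708 h⁻¹
CL = k × Vd = 0.09708 × 22.6 = 2.194 L/h
At steady state, F × (Dose/τ) = Css × CL.
Dose = Css × CL × τ / F = 34.3 × 2.194 × 11.5 / 0.42 = 2061 mg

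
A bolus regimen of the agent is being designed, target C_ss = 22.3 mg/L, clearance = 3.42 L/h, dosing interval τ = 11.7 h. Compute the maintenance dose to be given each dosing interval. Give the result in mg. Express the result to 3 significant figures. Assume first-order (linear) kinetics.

892 mg

At steady state, Dose/τ = Css × CL.
Dose = Css × CL × τ = 22.3 × 3.420 × 11.7 = 892.3 mg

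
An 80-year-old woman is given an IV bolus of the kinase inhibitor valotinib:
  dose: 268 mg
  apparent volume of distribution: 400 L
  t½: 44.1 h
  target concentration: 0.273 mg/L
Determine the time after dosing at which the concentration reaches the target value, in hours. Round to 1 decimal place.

57.1 h

C₀ = Dose / Vd = 268.0 / 400 = 0.6700 mg/L
k = ln2 / t½ = 0.693147 / 44.1 = 0.01572 h⁻¹
t = ln(C₀ / C) / k = ln(0.6700 / 0.273) / 0.01572
  = ln(2.454) / 0.01572 = 0.8977 / 0.01572 = 57.11 h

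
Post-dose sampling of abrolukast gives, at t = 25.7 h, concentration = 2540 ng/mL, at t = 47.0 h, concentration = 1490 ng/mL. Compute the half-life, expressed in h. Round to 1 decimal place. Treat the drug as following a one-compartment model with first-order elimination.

k = ln(C₁/C₂) / (t₂ − t₁) = ln(2540/1490) / (47.0 − 25.7)
  = 0.5334 / 21.30 = 0.02504 h⁻¹
t½ = ln2 / k = 0.693147 / 0.02504 = 27.68 h

27.7 h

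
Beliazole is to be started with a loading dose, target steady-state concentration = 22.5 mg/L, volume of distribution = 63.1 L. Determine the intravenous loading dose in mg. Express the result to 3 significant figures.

1420 mg

LD = Css × Vd = 22.5 × 63.1 = 1420 mg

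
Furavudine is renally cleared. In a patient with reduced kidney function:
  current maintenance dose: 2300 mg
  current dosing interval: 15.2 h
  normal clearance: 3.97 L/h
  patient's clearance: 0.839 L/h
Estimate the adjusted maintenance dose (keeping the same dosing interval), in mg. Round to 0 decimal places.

To keep the same average steady-state level, dosing rate must scale with clearance.
CL ratio = 0.839 / 3.97 = 0.2113
New dose (same interval) = 2300 × 0.2113 = 486.0 mg

486 mg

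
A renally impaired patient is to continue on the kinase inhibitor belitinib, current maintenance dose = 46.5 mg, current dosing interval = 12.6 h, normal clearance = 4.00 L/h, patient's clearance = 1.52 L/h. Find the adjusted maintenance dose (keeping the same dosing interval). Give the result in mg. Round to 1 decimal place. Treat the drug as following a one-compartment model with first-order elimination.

To keep the same average steady-state level, dosing rate must scale with clearance.
CL ratio = 1.52 / 4.00 = 0.3800
New dose (same interval) = 46.5 × 0.3800 = 17.67 mg

17.7 mg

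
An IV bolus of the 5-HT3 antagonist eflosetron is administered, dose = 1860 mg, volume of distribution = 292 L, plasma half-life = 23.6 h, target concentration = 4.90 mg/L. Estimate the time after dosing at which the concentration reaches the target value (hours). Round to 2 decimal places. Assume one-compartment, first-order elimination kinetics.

8.93 h

C₀ = Dose / Vd = 1860 / 292 = 6.370 mg/L
k = ln2 / t½ = 0.693147 / 23.6 = 0.02937 h⁻¹
t = ln(C₀ / C) / k = ln(6.370 / 4.90) / 0.02937
  = ln(1.300) / 0.02937 = 0.2624 / 0.02937 = 8.934 h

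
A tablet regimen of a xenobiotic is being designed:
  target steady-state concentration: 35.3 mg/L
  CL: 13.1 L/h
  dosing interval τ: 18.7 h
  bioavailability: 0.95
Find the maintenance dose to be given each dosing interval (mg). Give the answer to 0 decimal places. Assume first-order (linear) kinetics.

At steady state, F × (Dose/τ) = Css × CL.
Dose = Css × CL × τ / F = 35.3 × 13.10 × 18.7 / 0.95 = 9103 mg

9103 mg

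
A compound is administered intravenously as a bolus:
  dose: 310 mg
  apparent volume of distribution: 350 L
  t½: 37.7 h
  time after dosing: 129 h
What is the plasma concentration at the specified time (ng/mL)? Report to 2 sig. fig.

83 ng/mL

C₀ = Dose / Vd = 310.0 / 350 = 0.8857 mg/L
k = ln2 / t½ = 0.693147 / 37.7 = 0.01839 h⁻¹
C = C₀ · e^(−k·t) = 0.8857 × e^(−0.01839 × 129)
  = 0.8857 × 0.09327 = 0.08261 mg/L
Convert: 0.08261 mg/L × 1000 = 82.61 ng/mL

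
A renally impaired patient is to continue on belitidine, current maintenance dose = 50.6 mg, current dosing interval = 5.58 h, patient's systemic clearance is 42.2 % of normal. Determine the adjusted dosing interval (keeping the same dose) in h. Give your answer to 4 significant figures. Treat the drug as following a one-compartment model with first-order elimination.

13.22 h

To keep the same average steady-state level, dosing rate must scale with clearance.
CL ratio = 42.2 / 100 = 0.4220
New interval (same dose) = 5.58 / 0.4220 = 13.22 h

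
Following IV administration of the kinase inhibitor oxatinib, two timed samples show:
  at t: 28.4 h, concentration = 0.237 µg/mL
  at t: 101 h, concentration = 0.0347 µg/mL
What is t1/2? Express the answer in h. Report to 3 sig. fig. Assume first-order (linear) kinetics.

k = ln(C₁/C₂) / (t₂ − t₁) = ln(0.237/0.0347) / (101 − 28.4)
  = 1.921 / 72.60 = 0.02646 h⁻¹
t½ = ln2 / k = 0.693147 / 0.02646 = 26.20 h

26.2 h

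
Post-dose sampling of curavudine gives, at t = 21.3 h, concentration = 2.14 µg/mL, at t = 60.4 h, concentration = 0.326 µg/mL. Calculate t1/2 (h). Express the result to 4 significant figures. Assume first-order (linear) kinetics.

14.40 h

k = ln(C₁/C₂) / (t₂ − t₁) = ln(2.14/0.326) / (60.4 − 21.3)
  = 1.882 / 39.10 = 0.04813 h⁻¹
t½ = ln2 / k = 0.693147 / 0.04813 = 14.40 h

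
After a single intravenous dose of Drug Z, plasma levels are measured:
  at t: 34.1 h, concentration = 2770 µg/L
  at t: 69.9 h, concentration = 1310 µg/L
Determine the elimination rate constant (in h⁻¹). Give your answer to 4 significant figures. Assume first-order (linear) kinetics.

k = ln(C₁/C₂) / (t₂ − t₁) = ln(2770/1310) / (69.9 − 34.1)
  = 0.7488 / 35.80 = 0.02092 h⁻¹

0.02092 h⁻¹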